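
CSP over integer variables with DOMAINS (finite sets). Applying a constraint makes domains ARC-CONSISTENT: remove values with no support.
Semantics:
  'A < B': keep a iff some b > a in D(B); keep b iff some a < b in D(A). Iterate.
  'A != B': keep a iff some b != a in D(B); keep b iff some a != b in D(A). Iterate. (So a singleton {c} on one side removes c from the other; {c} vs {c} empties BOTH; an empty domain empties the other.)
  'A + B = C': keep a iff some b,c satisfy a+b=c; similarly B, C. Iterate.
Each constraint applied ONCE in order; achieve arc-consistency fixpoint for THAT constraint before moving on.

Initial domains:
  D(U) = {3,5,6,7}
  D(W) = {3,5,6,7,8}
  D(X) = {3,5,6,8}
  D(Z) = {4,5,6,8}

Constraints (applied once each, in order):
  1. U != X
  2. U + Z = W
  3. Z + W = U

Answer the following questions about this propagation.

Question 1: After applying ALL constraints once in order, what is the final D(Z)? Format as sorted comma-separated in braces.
Answer: {}

Derivation:
Constraint 1 (U != X) on D(U)={3,5,6,7} D(X)={3,5,6,8}: no change
Constraint 2 (U + Z = W) on D(U)={3,5,6,7} D(Z)={4,5,6,8} D(W)={3,5,6,7,8}: U {3,5,6,7}->{3}; Z {4,5,6,8}->{4,5}; W {3,5,6,7,8}->{7,8}
Constraint 3 (Z + W = U) on D(Z)={4,5} D(W)={7,8} D(U)={3}: Z {4,5}->{}; W {7,8}->{}; U {3}->{}
So after all 3 constraints: D(Z) = {}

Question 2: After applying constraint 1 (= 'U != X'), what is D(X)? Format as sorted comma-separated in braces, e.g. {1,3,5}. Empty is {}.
Constraint 1 (U != X) on D(U)={3,5,6,7} D(X)={3,5,6,8}: no change
So after constraint 1: D(X) = {3,5,6,8}

Answer: {3,5,6,8}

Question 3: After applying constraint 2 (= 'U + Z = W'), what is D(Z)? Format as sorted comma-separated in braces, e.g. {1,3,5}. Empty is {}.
Answer: {4,5}

Derivation:
Constraint 1 (U != X) on D(U)={3,5,6,7} D(X)={3,5,6,8}: no change
Constraint 2 (U + Z = W) on D(U)={3,5,6,7} D(Z)={4,5,6,8} D(W)={3,5,6,7,8}: U {3,5,6,7}->{3}; Z {4,5,6,8}->{4,5}; W {3,5,6,7,8}->{7,8}
So after constraint 2: D(Z) = {4,5}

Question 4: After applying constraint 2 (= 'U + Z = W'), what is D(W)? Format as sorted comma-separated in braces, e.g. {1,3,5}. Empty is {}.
Answer: {7,8}

Derivation:
Constraint 1 (U != X) on D(U)={3,5,6,7} D(X)={3,5,6,8}: no change
Constraint 2 (U + Z = W) on D(U)={3,5,6,7} D(Z)={4,5,6,8} D(W)={3,5,6,7,8}: U {3,5,6,7}->{3}; Z {4,5,6,8}->{4,5}; W {3,5,6,7,8}->{7,8}
So after constraint 2: D(W) = {7,8}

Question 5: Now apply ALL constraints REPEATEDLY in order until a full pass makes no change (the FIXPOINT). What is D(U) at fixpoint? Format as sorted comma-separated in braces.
Answer: {}

Derivation:
pass 0 (initial): D(U)={3,5,6,7}
pass 1: U {3,5,6,7}->{}; W {3,5,6,7,8}->{}; Z {4,5,6,8}->{}
pass 2: X {3,5,6,8}->{}
pass 3: no change
Fixpoint after 3 passes: D(U) = {}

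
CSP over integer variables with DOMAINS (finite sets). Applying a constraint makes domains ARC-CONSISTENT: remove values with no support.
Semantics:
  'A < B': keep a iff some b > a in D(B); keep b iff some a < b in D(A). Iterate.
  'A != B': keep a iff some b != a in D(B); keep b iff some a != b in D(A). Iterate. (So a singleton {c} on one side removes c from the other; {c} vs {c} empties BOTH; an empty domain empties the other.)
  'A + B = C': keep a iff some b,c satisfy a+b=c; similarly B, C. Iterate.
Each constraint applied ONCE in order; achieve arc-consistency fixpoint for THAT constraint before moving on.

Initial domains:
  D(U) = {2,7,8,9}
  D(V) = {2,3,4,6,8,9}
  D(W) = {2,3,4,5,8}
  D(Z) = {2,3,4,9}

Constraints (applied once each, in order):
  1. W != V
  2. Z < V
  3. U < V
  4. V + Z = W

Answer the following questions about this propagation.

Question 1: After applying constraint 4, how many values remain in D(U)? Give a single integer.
Answer: 3

Derivation:
Constraint 1 (W != V) on D(W)={2,3,4,5,8} D(V)={2,3,4,6,8,9}: no change
Constraint 2 (Z < V) on D(Z)={2,3,4,9} D(V)={2,3,4,6,8,9}: Z {2,3,4,9}->{2,3,4}; V {2,3,4,6,8,9}->{3,4,6,8,9}
Constraint 3 (U < V) on D(U)={2,7,8,9} D(V)={3,4,6,8,9}: U {2,7,8,9}->{2,7,8}
Constraint 4 (V + Z = W) on D(V)={3,4,6,8,9} D(Z)={2,3,4} D(W)={2,3,4,5,8}: V {3,4,6,8,9}->{3,4,6}; Z {2,3,4}->{2,4}; W {2,3,4,5,8}->{5,8}
So after constraint 4: D(U)={2,7,8}, size = 3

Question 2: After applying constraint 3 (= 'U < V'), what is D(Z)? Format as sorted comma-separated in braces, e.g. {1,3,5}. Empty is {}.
Answer: {2,3,4}

Derivation:
Constraint 1 (W != V) on D(W)={2,3,4,5,8} D(V)={2,3,4,6,8,9}: no change
Constraint 2 (Z < V) on D(Z)={2,3,4,9} D(V)={2,3,4,6,8,9}: Z {2,3,4,9}->{2,3,4}; V {2,3,4,6,8,9}->{3,4,6,8,9}
Constraint 3 (U < V) on D(U)={2,7,8,9} D(V)={3,4,6,8,9}: U {2,7,8,9}->{2,7,8}
So after constraint 3: D(Z) = {2,3,4}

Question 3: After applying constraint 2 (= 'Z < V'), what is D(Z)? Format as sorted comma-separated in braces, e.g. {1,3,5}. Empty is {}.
Answer: {2,3,4}

Derivation:
Constraint 1 (W != V) on D(W)={2,3,4,5,8} D(V)={2,3,4,6,8,9}: no change
Constraint 2 (Z < V) on D(Z)={2,3,4,9} D(V)={2,3,4,6,8,9}: Z {2,3,4,9}->{2,3,4}; V {2,3,4,6,8,9}->{3,4,6,8,9}
So after constraint 2: D(Z) = {2,3,4}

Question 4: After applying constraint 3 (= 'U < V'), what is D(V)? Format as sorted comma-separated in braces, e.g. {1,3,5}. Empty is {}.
Answer: {3,4,6,8,9}

Derivation:
Constraint 1 (W != V) on D(W)={2,3,4,5,8} D(V)={2,3,4,6,8,9}: no change
Constraint 2 (Z < V) on D(Z)={2,3,4,9} D(V)={2,3,4,6,8,9}: Z {2,3,4,9}->{2,3,4}; V {2,3,4,6,8,9}->{3,4,6,8,9}
Constraint 3 (U < V) on D(U)={2,7,8,9} D(V)={3,4,6,8,9}: U {2,7,8,9}->{2,7,8}
So after constraint 3: D(V) = {3,4,6,8,9}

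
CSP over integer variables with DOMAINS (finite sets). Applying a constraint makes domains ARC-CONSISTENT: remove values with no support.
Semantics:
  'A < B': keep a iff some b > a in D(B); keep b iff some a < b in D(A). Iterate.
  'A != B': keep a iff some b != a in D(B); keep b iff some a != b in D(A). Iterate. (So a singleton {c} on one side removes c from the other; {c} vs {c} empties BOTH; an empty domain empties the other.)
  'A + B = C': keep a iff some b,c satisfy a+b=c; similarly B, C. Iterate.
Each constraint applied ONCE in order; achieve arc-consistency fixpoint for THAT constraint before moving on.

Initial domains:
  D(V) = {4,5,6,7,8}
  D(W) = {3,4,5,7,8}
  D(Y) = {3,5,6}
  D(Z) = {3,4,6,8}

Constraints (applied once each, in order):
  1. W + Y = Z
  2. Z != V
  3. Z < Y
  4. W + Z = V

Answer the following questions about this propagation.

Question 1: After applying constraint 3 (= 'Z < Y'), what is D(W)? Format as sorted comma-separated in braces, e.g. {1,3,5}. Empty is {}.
Answer: {3,5}

Derivation:
Constraint 1 (W + Y = Z) on D(W)={3,4,5,7,8} D(Y)={3,5,6} D(Z)={3,4,6,8}: W {3,4,5,7,8}->{3,5}; Y {3,5,6}->{3,5}; Z {3,4,6,8}->{6,8}
Constraint 2 (Z != V) on D(Z)={6,8} D(V)={4,5,6,7,8}: no change
Constraint 3 (Z < Y) on D(Z)={6,8} D(Y)={3,5}: Z {6,8}->{}; Y {3,5}->{}
So after constraint 3: D(W) = {3,5}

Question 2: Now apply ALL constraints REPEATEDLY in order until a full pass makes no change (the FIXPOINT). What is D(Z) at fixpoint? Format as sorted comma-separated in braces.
pass 0 (initial): D(Z)={3,4,6,8}
pass 1: V {4,5,6,7,8}->{}; W {3,4,5,7,8}->{}; Y {3,5,6}->{}; Z {3,4,6,8}->{}
pass 2: no change
Fixpoint after 2 passes: D(Z) = {}

Answer: {}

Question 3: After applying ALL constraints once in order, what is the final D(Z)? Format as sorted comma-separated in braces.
Answer: {}

Derivation:
Constraint 1 (W + Y = Z) on D(W)={3,4,5,7,8} D(Y)={3,5,6} D(Z)={3,4,6,8}: W {3,4,5,7,8}->{3,5}; Y {3,5,6}->{3,5}; Z {3,4,6,8}->{6,8}
Constraint 2 (Z != V) on D(Z)={6,8} D(V)={4,5,6,7,8}: no change
Constraint 3 (Z < Y) on D(Z)={6,8} D(Y)={3,5}: Z {6,8}->{}; Y {3,5}->{}
Constraint 4 (W + Z = V) on D(W)={3,5} D(Z)={} D(V)={4,5,6,7,8}: W {3,5}->{}; V {4,5,6,7,8}->{}
So after all 4 constraints: D(Z) = {}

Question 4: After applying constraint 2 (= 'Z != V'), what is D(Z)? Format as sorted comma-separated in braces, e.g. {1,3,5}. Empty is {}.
Constraint 1 (W + Y = Z) on D(W)={3,4,5,7,8} D(Y)={3,5,6} D(Z)={3,4,6,8}: W {3,4,5,7,8}->{3,5}; Y {3,5,6}->{3,5}; Z {3,4,6,8}->{6,8}
Constraint 2 (Z != V) on D(Z)={6,8} D(V)={4,5,6,7,8}: no change
So after constraint 2: D(Z) = {6,8}

Answer: {6,8}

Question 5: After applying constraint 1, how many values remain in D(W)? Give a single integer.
Constraint 1 (W + Y = Z) on D(W)={3,4,5,7,8} D(Y)={3,5,6} D(Z)={3,4,6,8}: W {3,4,5,7,8}->{3,5}; Y {3,5,6}->{3,5}; Z {3,4,6,8}->{6,8}
So after constraint 1: D(W)={3,5}, size = 2

Answer: 2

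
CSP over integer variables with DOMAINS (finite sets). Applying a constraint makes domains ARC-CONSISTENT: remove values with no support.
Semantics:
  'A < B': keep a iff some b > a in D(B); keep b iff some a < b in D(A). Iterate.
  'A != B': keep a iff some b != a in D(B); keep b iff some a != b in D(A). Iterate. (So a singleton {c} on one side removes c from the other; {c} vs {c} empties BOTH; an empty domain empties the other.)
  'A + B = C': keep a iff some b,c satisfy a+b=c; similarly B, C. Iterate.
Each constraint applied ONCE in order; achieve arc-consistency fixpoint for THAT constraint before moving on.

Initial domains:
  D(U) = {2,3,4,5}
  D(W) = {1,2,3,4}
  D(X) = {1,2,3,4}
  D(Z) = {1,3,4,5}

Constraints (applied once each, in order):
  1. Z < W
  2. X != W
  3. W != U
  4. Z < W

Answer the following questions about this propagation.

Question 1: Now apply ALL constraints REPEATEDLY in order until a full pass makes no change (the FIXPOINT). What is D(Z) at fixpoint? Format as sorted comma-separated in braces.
Answer: {1,3}

Derivation:
pass 0 (initial): D(Z)={1,3,4,5}
pass 1: W {1,2,3,4}->{2,3,4}; Z {1,3,4,5}->{1,3}
pass 2: no change
Fixpoint after 2 passes: D(Z) = {1,3}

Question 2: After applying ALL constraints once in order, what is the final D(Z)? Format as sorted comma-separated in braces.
Answer: {1,3}

Derivation:
Constraint 1 (Z < W) on D(Z)={1,3,4,5} D(W)={1,2,3,4}: Z {1,3,4,5}->{1,3}; W {1,2,3,4}->{2,3,4}
Constraint 2 (X != W) on D(X)={1,2,3,4} D(W)={2,3,4}: no change
Constraint 3 (W != U) on D(W)={2,3,4} D(U)={2,3,4,5}: no change
Constraint 4 (Z < W) on D(Z)={1,3} D(W)={2,3,4}: no change
So after all 4 constraints: D(Z) = {1,3}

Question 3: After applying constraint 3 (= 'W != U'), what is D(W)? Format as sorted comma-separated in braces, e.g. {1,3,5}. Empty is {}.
Answer: {2,3,4}

Derivation:
Constraint 1 (Z < W) on D(Z)={1,3,4,5} D(W)={1,2,3,4}: Z {1,3,4,5}->{1,3}; W {1,2,3,4}->{2,3,4}
Constraint 2 (X != W) on D(X)={1,2,3,4} D(W)={2,3,4}: no change
Constraint 3 (W != U) on D(W)={2,3,4} D(U)={2,3,4,5}: no change
So after constraint 3: D(W) = {2,3,4}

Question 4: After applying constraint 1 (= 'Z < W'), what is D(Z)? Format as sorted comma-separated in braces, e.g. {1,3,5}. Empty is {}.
Answer: {1,3}

Derivation:
Constraint 1 (Z < W) on D(Z)={1,3,4,5} D(W)={1,2,3,4}: Z {1,3,4,5}->{1,3}; W {1,2,3,4}->{2,3,4}
So after constraint 1: D(Z) = {1,3}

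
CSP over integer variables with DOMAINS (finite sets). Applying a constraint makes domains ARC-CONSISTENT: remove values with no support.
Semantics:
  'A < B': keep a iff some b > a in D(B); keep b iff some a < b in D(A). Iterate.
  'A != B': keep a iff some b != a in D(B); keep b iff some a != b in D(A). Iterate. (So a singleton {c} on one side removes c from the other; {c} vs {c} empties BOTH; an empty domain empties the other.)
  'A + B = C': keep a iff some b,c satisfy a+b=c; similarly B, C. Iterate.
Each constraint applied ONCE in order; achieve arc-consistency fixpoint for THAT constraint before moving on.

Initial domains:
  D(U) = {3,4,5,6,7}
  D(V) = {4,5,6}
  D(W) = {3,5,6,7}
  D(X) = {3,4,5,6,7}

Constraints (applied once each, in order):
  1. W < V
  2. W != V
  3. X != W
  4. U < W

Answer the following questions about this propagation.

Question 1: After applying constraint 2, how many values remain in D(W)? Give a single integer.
Constraint 1 (W < V) on D(W)={3,5,6,7} D(V)={4,5,6}: W {3,5,6,7}->{3,5}
Constraint 2 (W != V) on D(W)={3,5} D(V)={4,5,6}: no change
So after constraint 2: D(W)={3,5}, size = 2

Answer: 2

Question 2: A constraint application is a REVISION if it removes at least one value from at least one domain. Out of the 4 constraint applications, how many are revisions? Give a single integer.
Constraint 1 (W < V) on D(W)={3,5,6,7} D(V)={4,5,6}: W {3,5,6,7}->{3,5} => REVISION
Constraint 2 (W != V) on D(W)={3,5} D(V)={4,5,6}: no change => not a revision
Constraint 3 (X != W) on D(X)={3,4,5,6,7} D(W)={3,5}: no change => not a revision
Constraint 4 (U < W) on D(U)={3,4,5,6,7} D(W)={3,5}: U {3,4,5,6,7}->{3,4}; W {3,5}->{5} => REVISION
Total revisions = 2

Answer: 2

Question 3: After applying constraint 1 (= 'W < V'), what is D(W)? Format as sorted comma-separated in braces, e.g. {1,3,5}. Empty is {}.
Answer: {3,5}

Derivation:
Constraint 1 (W < V) on D(W)={3,5,6,7} D(V)={4,5,6}: W {3,5,6,7}->{3,5}
So after constraint 1: D(W) = {3,5}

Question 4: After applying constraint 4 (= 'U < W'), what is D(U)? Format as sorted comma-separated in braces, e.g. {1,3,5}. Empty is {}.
Answer: {3,4}

Derivation:
Constraint 1 (W < V) on D(W)={3,5,6,7} D(V)={4,5,6}: W {3,5,6,7}->{3,5}
Constraint 2 (W != V) on D(W)={3,5} D(V)={4,5,6}: no change
Constraint 3 (X != W) on D(X)={3,4,5,6,7} D(W)={3,5}: no change
Constraint 4 (U < W) on D(U)={3,4,5,6,7} D(W)={3,5}: U {3,4,5,6,7}->{3,4}; W {3,5}->{5}
So after constraint 4: D(U) = {3,4}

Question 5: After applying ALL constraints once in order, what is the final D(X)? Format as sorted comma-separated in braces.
Constraint 1 (W < V) on D(W)={3,5,6,7} D(V)={4,5,6}: W {3,5,6,7}->{3,5}
Constraint 2 (W != V) on D(W)={3,5} D(V)={4,5,6}: no change
Constraint 3 (X != W) on D(X)={3,4,5,6,7} D(W)={3,5}: no change
Constraint 4 (U < W) on D(U)={3,4,5,6,7} D(W)={3,5}: U {3,4,5,6,7}->{3,4}; W {3,5}->{5}
So after all 4 constraints: D(X) = {3,4,5,6,7}

Answer: {3,4,5,6,7}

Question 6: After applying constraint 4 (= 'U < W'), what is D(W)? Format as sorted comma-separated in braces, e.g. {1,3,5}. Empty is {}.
Constraint 1 (W < V) on D(W)={3,5,6,7} D(V)={4,5,6}: W {3,5,6,7}->{3,5}
Constraint 2 (W != V) on D(W)={3,5} D(V)={4,5,6}: no change
Constraint 3 (X != W) on D(X)={3,4,5,6,7} D(W)={3,5}: no change
Constraint 4 (U < W) on D(U)={3,4,5,6,7} D(W)={3,5}: U {3,4,5,6,7}->{3,4}; W {3,5}->{5}
So after constraint 4: D(W) = {5}

Answer: {5}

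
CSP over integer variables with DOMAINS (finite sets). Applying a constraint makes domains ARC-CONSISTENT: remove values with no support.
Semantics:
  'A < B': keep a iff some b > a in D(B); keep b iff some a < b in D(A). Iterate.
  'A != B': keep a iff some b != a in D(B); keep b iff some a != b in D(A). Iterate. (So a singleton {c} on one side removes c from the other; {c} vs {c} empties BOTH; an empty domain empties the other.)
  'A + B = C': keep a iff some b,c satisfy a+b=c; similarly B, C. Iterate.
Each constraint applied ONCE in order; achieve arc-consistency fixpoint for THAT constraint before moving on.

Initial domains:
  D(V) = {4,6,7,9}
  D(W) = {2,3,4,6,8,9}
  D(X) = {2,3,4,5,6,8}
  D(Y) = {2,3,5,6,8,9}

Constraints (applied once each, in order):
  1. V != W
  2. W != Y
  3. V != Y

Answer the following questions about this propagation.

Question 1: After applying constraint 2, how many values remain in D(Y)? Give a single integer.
Constraint 1 (V != W) on D(V)={4,6,7,9} D(W)={2,3,4,6,8,9}: no change
Constraint 2 (W != Y) on D(W)={2,3,4,6,8,9} D(Y)={2,3,5,6,8,9}: no change
So after constraint 2: D(Y)={2,3,5,6,8,9}, size = 6

Answer: 6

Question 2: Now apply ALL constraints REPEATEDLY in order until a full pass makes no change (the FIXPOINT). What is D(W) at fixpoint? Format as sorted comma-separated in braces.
pass 0 (initial): D(W)={2,3,4,6,8,9}
pass 1: no change
Fixpoint after 1 passes: D(W) = {2,3,4,6,8,9}

Answer: {2,3,4,6,8,9}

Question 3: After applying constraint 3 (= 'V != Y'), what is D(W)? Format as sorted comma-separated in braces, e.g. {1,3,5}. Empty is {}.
Constraint 1 (V != W) on D(V)={4,6,7,9} D(W)={2,3,4,6,8,9}: no change
Constraint 2 (W != Y) on D(W)={2,3,4,6,8,9} D(Y)={2,3,5,6,8,9}: no change
Constraint 3 (V != Y) on D(V)={4,6,7,9} D(Y)={2,3,5,6,8,9}: no change
So after constraint 3: D(W) = {2,3,4,6,8,9}

Answer: {2,3,4,6,8,9}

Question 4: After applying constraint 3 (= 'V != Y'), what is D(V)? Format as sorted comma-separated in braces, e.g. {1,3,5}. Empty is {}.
Answer: {4,6,7,9}

Derivation:
Constraint 1 (V != W) on D(V)={4,6,7,9} D(W)={2,3,4,6,8,9}: no change
Constraint 2 (W != Y) on D(W)={2,3,4,6,8,9} D(Y)={2,3,5,6,8,9}: no change
Constraint 3 (V != Y) on D(V)={4,6,7,9} D(Y)={2,3,5,6,8,9}: no change
So after constraint 3: D(V) = {4,6,7,9}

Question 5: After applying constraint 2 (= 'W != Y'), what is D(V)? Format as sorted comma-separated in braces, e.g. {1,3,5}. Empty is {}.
Constraint 1 (V != W) on D(V)={4,6,7,9} D(W)={2,3,4,6,8,9}: no change
Constraint 2 (W != Y) on D(W)={2,3,4,6,8,9} D(Y)={2,3,5,6,8,9}: no change
So after constraint 2: D(V) = {4,6,7,9}

Answer: {4,6,7,9}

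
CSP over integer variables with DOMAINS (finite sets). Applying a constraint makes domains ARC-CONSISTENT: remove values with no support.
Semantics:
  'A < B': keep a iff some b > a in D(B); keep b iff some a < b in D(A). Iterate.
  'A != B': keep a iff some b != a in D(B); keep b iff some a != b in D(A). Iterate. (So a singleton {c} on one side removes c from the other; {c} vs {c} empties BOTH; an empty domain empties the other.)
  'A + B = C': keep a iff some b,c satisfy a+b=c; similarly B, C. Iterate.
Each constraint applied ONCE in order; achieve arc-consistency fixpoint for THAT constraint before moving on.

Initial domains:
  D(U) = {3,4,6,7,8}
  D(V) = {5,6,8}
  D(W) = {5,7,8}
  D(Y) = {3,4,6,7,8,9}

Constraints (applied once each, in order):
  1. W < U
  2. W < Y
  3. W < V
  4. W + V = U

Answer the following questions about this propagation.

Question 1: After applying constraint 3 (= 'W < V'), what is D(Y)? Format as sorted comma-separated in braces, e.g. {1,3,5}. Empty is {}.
Answer: {6,7,8,9}

Derivation:
Constraint 1 (W < U) on D(W)={5,7,8} D(U)={3,4,6,7,8}: W {5,7,8}->{5,7}; U {3,4,6,7,8}->{6,7,8}
Constraint 2 (W < Y) on D(W)={5,7} D(Y)={3,4,6,7,8,9}: Y {3,4,6,7,8,9}->{6,7,8,9}
Constraint 3 (W < V) on D(W)={5,7} D(V)={5,6,8}: V {5,6,8}->{6,8}
So after constraint 3: D(Y) = {6,7,8,9}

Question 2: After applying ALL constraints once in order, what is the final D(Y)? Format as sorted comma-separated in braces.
Constraint 1 (W < U) on D(W)={5,7,8} D(U)={3,4,6,7,8}: W {5,7,8}->{5,7}; U {3,4,6,7,8}->{6,7,8}
Constraint 2 (W < Y) on D(W)={5,7} D(Y)={3,4,6,7,8,9}: Y {3,4,6,7,8,9}->{6,7,8,9}
Constraint 3 (W < V) on D(W)={5,7} D(V)={5,6,8}: V {5,6,8}->{6,8}
Constraint 4 (W + V = U) on D(W)={5,7} D(V)={6,8} D(U)={6,7,8}: W {5,7}->{}; V {6,8}->{}; U {6,7,8}->{}
So after all 4 constraints: D(Y) = {6,7,8,9}

Answer: {6,7,8,9}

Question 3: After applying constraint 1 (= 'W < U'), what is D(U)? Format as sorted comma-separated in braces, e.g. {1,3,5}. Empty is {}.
Answer: {6,7,8}

Derivation:
Constraint 1 (W < U) on D(W)={5,7,8} D(U)={3,4,6,7,8}: W {5,7,8}->{5,7}; U {3,4,6,7,8}->{6,7,8}
So after constraint 1: D(U) = {6,7,8}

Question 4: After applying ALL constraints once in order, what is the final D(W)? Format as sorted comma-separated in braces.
Constraint 1 (W < U) on D(W)={5,7,8} D(U)={3,4,6,7,8}: W {5,7,8}->{5,7}; U {3,4,6,7,8}->{6,7,8}
Constraint 2 (W < Y) on D(W)={5,7} D(Y)={3,4,6,7,8,9}: Y {3,4,6,7,8,9}->{6,7,8,9}
Constraint 3 (W < V) on D(W)={5,7} D(V)={5,6,8}: V {5,6,8}->{6,8}
Constraint 4 (W + V = U) on D(W)={5,7} D(V)={6,8} D(U)={6,7,8}: W {5,7}->{}; V {6,8}->{}; U {6,7,8}->{}
So after all 4 constraints: D(W) = {}

Answer: {}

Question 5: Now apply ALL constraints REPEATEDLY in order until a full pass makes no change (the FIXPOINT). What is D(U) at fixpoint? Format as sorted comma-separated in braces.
pass 0 (initial): D(U)={3,4,6,7,8}
pass 1: U {3,4,6,7,8}->{}; V {5,6,8}->{}; W {5,7,8}->{}; Y {3,4,6,7,8,9}->{6,7,8,9}
pass 2: Y {6,7,8,9}->{}
pass 3: no change
Fixpoint after 3 passes: D(U) = {}

Answer: {}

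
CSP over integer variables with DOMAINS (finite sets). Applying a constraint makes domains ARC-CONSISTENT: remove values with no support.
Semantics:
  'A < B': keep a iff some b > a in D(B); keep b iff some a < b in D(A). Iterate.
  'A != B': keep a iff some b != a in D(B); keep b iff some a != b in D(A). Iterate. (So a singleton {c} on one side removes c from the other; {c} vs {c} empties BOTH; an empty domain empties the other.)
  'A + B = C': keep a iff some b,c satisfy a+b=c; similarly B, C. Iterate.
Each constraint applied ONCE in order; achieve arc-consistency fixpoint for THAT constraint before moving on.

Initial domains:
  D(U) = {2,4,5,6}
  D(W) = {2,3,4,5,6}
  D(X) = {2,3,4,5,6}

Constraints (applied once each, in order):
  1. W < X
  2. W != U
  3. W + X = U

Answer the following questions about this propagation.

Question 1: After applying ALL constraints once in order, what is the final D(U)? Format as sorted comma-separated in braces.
Constraint 1 (W < X) on D(W)={2,3,4,5,6} D(X)={2,3,4,5,6}: W {2,3,4,5,6}->{2,3,4,5}; X {2,3,4,5,6}->{3,4,5,6}
Constraint 2 (W != U) on D(W)={2,3,4,5} D(U)={2,4,5,6}: no change
Constraint 3 (W + X = U) on D(W)={2,3,4,5} D(X)={3,4,5,6} D(U)={2,4,5,6}: W {2,3,4,5}->{2,3}; X {3,4,5,6}->{3,4}; U {2,4,5,6}->{5,6}
So after all 3 constraints: D(U) = {5,6}

Answer: {5,6}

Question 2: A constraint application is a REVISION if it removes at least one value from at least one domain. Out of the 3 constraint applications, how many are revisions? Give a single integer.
Constraint 1 (W < X) on D(W)={2,3,4,5,6} D(X)={2,3,4,5,6}: W {2,3,4,5,6}->{2,3,4,5}; X {2,3,4,5,6}->{3,4,5,6} => REVISION
Constraint 2 (W != U) on D(W)={2,3,4,5} D(U)={2,4,5,6}: no change => not a revision
Constraint 3 (W + X = U) on D(W)={2,3,4,5} D(X)={3,4,5,6} D(U)={2,4,5,6}: W {2,3,4,5}->{2,3}; X {3,4,5,6}->{3,4}; U {2,4,5,6}->{5,6} => REVISION
Total revisions = 2

Answer: 2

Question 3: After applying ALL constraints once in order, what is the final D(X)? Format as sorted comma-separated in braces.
Constraint 1 (W < X) on D(W)={2,3,4,5,6} D(X)={2,3,4,5,6}: W {2,3,4,5,6}->{2,3,4,5}; X {2,3,4,5,6}->{3,4,5,6}
Constraint 2 (W != U) on D(W)={2,3,4,5} D(U)={2,4,5,6}: no change
Constraint 3 (W + X = U) on D(W)={2,3,4,5} D(X)={3,4,5,6} D(U)={2,4,5,6}: W {2,3,4,5}->{2,3}; X {3,4,5,6}->{3,4}; U {2,4,5,6}->{5,6}
So after all 3 constraints: D(X) = {3,4}

Answer: {3,4}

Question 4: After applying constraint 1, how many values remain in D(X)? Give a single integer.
Constraint 1 (W < X) on D(W)={2,3,4,5,6} D(X)={2,3,4,5,6}: W {2,3,4,5,6}->{2,3,4,5}; X {2,3,4,5,6}->{3,4,5,6}
So after constraint 1: D(X)={3,4,5,6}, size = 4

Answer: 4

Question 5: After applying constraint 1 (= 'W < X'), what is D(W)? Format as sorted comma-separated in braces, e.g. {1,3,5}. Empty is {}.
Constraint 1 (W < X) on D(W)={2,3,4,5,6} D(X)={2,3,4,5,6}: W {2,3,4,5,6}->{2,3,4,5}; X {2,3,4,5,6}->{3,4,5,6}
So after constraint 1: D(W) = {2,3,4,5}

Answer: {2,3,4,5}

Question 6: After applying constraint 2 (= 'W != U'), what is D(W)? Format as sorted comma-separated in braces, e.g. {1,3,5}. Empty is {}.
Constraint 1 (W < X) on D(W)={2,3,4,5,6} D(X)={2,3,4,5,6}: W {2,3,4,5,6}->{2,3,4,5}; X {2,3,4,5,6}->{3,4,5,6}
Constraint 2 (W != U) on D(W)={2,3,4,5} D(U)={2,4,5,6}: no change
So after constraint 2: D(W) = {2,3,4,5}

Answer: {2,3,4,5}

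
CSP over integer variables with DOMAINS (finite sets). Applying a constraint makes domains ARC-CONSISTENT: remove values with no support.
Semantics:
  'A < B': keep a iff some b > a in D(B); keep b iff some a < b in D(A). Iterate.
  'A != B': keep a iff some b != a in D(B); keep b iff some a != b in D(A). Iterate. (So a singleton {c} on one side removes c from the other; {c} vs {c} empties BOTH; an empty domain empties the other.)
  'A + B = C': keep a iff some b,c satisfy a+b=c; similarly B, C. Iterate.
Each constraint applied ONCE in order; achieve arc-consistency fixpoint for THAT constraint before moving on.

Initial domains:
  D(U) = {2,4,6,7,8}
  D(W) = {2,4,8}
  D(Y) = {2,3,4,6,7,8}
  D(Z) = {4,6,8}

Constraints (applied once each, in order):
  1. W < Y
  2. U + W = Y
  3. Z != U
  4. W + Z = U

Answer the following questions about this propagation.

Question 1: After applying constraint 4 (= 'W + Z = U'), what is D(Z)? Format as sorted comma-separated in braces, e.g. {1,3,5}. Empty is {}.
Constraint 1 (W < Y) on D(W)={2,4,8} D(Y)={2,3,4,6,7,8}: W {2,4,8}->{2,4}; Y {2,3,4,6,7,8}->{3,4,6,7,8}
Constraint 2 (U + W = Y) on D(U)={2,4,6,7,8} D(W)={2,4} D(Y)={3,4,6,7,8}: U {2,4,6,7,8}->{2,4,6}; Y {3,4,6,7,8}->{4,6,8}
Constraint 3 (Z != U) on D(Z)={4,6,8} D(U)={2,4,6}: no change
Constraint 4 (W + Z = U) on D(W)={2,4} D(Z)={4,6,8} D(U)={2,4,6}: W {2,4}->{2}; Z {4,6,8}->{4}; U {2,4,6}->{6}
So after constraint 4: D(Z) = {4}

Answer: {4}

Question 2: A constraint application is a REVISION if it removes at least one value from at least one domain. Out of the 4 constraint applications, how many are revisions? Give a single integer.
Constraint 1 (W < Y) on D(W)={2,4,8} D(Y)={2,3,4,6,7,8}: W {2,4,8}->{2,4}; Y {2,3,4,6,7,8}->{3,4,6,7,8} => REVISION
Constraint 2 (U + W = Y) on D(U)={2,4,6,7,8} D(W)={2,4} D(Y)={3,4,6,7,8}: U {2,4,6,7,8}->{2,4,6}; Y {3,4,6,7,8}->{4,6,8} => REVISION
Constraint 3 (Z != U) on D(Z)={4,6,8} D(U)={2,4,6}: no change => not a revision
Constraint 4 (W + Z = U) on D(W)={2,4} D(Z)={4,6,8} D(U)={2,4,6}: W {2,4}->{2}; Z {4,6,8}->{4}; U {2,4,6}->{6} => REVISION
Total revisions = 3

Answer: 3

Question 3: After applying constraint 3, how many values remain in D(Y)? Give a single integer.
Constraint 1 (W < Y) on D(W)={2,4,8} D(Y)={2,3,4,6,7,8}: W {2,4,8}->{2,4}; Y {2,3,4,6,7,8}->{3,4,6,7,8}
Constraint 2 (U + W = Y) on D(U)={2,4,6,7,8} D(W)={2,4} D(Y)={3,4,6,7,8}: U {2,4,6,7,8}->{2,4,6}; Y {3,4,6,7,8}->{4,6,8}
Constraint 3 (Z != U) on D(Z)={4,6,8} D(U)={2,4,6}: no change
So after constraint 3: D(Y)={4,6,8}, size = 3

Answer: 3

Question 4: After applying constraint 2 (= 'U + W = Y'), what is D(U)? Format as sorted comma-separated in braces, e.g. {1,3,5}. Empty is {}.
Answer: {2,4,6}

Derivation:
Constraint 1 (W < Y) on D(W)={2,4,8} D(Y)={2,3,4,6,7,8}: W {2,4,8}->{2,4}; Y {2,3,4,6,7,8}->{3,4,6,7,8}
Constraint 2 (U + W = Y) on D(U)={2,4,6,7,8} D(W)={2,4} D(Y)={3,4,6,7,8}: U {2,4,6,7,8}->{2,4,6}; Y {3,4,6,7,8}->{4,6,8}
So after constraint 2: D(U) = {2,4,6}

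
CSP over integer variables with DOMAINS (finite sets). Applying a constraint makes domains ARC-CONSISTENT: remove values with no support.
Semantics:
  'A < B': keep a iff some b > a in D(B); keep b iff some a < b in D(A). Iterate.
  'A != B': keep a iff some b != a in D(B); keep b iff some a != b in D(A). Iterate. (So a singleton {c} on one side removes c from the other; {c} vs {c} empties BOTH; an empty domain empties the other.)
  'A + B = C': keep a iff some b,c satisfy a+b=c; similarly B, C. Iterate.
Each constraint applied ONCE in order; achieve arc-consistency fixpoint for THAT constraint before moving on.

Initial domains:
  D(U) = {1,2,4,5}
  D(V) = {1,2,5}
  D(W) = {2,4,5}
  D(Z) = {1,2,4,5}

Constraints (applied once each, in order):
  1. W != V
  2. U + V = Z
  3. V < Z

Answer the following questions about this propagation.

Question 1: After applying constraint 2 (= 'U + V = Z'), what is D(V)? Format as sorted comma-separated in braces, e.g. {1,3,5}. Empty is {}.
Constraint 1 (W != V) on D(W)={2,4,5} D(V)={1,2,5}: no change
Constraint 2 (U + V = Z) on D(U)={1,2,4,5} D(V)={1,2,5} D(Z)={1,2,4,5}: U {1,2,4,5}->{1,2,4}; V {1,2,5}->{1,2}; Z {1,2,4,5}->{2,4,5}
So after constraint 2: D(V) = {1,2}

Answer: {1,2}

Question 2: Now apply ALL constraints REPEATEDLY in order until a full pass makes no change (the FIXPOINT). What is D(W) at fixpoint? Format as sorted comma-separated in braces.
pass 0 (initial): D(W)={2,4,5}
pass 1: U {1,2,4,5}->{1,2,4}; V {1,2,5}->{1,2}; Z {1,2,4,5}->{2,4,5}
pass 2: no change
Fixpoint after 2 passes: D(W) = {2,4,5}

Answer: {2,4,5}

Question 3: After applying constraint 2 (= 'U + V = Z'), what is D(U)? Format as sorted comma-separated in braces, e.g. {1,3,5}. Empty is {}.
Constraint 1 (W != V) on D(W)={2,4,5} D(V)={1,2,5}: no change
Constraint 2 (U + V = Z) on D(U)={1,2,4,5} D(V)={1,2,5} D(Z)={1,2,4,5}: U {1,2,4,5}->{1,2,4}; V {1,2,5}->{1,2}; Z {1,2,4,5}->{2,4,5}
So after constraint 2: D(U) = {1,2,4}

Answer: {1,2,4}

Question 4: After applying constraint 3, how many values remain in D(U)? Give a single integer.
Answer: 3

Derivation:
Constraint 1 (W != V) on D(W)={2,4,5} D(V)={1,2,5}: no change
Constraint 2 (U + V = Z) on D(U)={1,2,4,5} D(V)={1,2,5} D(Z)={1,2,4,5}: U {1,2,4,5}->{1,2,4}; V {1,2,5}->{1,2}; Z {1,2,4,5}->{2,4,5}
Constraint 3 (V < Z) on D(V)={1,2} D(Z)={2,4,5}: no change
So after constraint 3: D(U)={1,2,4}, size = 3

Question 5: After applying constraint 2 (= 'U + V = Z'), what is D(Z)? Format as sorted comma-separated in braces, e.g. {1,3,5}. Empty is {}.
Constraint 1 (W != V) on D(W)={2,4,5} D(V)={1,2,5}: no change
Constraint 2 (U + V = Z) on D(U)={1,2,4,5} D(V)={1,2,5} D(Z)={1,2,4,5}: U {1,2,4,5}->{1,2,4}; V {1,2,5}->{1,2}; Z {1,2,4,5}->{2,4,5}
So after constraint 2: D(Z) = {2,4,5}

Answer: {2,4,5}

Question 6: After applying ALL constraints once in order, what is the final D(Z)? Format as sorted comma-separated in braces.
Constraint 1 (W != V) on D(W)={2,4,5} D(V)={1,2,5}: no change
Constraint 2 (U + V = Z) on D(U)={1,2,4,5} D(V)={1,2,5} D(Z)={1,2,4,5}: U {1,2,4,5}->{1,2,4}; V {1,2,5}->{1,2}; Z {1,2,4,5}->{2,4,5}
Constraint 3 (V < Z) on D(V)={1,2} D(Z)={2,4,5}: no change
So after all 3 constraints: D(Z) = {2,4,5}

Answer: {2,4,5}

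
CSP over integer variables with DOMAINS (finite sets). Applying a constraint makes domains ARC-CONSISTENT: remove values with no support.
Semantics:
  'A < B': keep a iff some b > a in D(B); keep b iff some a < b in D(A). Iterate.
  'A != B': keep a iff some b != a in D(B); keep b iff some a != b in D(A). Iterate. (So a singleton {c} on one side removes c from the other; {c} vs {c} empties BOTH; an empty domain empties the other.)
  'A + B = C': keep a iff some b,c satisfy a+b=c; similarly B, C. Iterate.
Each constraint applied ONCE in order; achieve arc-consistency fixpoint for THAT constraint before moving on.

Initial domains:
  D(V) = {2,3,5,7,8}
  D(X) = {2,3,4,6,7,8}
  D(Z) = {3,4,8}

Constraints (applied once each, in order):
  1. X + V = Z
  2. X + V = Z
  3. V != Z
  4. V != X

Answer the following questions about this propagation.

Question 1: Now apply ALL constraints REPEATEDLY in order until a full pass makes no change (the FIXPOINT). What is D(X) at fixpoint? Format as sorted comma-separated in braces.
pass 0 (initial): D(X)={2,3,4,6,7,8}
pass 1: V {2,3,5,7,8}->{2,5}; X {2,3,4,6,7,8}->{2,3,6}; Z {3,4,8}->{4,8}
pass 2: no change
Fixpoint after 2 passes: D(X) = {2,3,6}

Answer: {2,3,6}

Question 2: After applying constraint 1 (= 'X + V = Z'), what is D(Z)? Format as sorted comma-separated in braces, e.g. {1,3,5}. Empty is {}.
Constraint 1 (X + V = Z) on D(X)={2,3,4,6,7,8} D(V)={2,3,5,7,8} D(Z)={3,4,8}: X {2,3,4,6,7,8}->{2,3,6}; V {2,3,5,7,8}->{2,5}; Z {3,4,8}->{4,8}
So after constraint 1: D(Z) = {4,8}

Answer: {4,8}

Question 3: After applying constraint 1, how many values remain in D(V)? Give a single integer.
Answer: 2

Derivation:
Constraint 1 (X + V = Z) on D(X)={2,3,4,6,7,8} D(V)={2,3,5,7,8} D(Z)={3,4,8}: X {2,3,4,6,7,8}->{2,3,6}; V {2,3,5,7,8}->{2,5}; Z {3,4,8}->{4,8}
So after constraint 1: D(V)={2,5}, size = 2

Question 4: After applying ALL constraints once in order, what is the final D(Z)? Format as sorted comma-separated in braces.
Constraint 1 (X + V = Z) on D(X)={2,3,4,6,7,8} D(V)={2,3,5,7,8} D(Z)={3,4,8}: X {2,3,4,6,7,8}->{2,3,6}; V {2,3,5,7,8}->{2,5}; Z {3,4,8}->{4,8}
Constraint 2 (X + V = Z) on D(X)={2,3,6} D(V)={2,5} D(Z)={4,8}: no change
Constraint 3 (V != Z) on D(V)={2,5} D(Z)={4,8}: no change
Constraint 4 (V != X) on D(V)={2,5} D(X)={2,3,6}: no change
So after all 4 constraints: D(Z) = {4,8}

Answer: {4,8}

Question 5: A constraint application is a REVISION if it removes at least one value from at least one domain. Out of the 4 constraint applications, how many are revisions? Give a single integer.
Answer: 1

Derivation:
Constraint 1 (X + V = Z) on D(X)={2,3,4,6,7,8} D(V)={2,3,5,7,8} D(Z)={3,4,8}: X {2,3,4,6,7,8}->{2,3,6}; V {2,3,5,7,8}->{2,5}; Z {3,4,8}->{4,8} => REVISION
Constraint 2 (X + V = Z) on D(X)={2,3,6} D(V)={2,5} D(Z)={4,8}: no change => not a revision
Constraint 3 (V != Z) on D(V)={2,5} D(Z)={4,8}: no change => not a revision
Constraint 4 (V != X) on D(V)={2,5} D(X)={2,3,6}: no change => not a revision
Total revisions = 1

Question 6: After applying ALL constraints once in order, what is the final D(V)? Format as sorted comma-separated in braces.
Answer: {2,5}

Derivation:
Constraint 1 (X + V = Z) on D(X)={2,3,4,6,7,8} D(V)={2,3,5,7,8} D(Z)={3,4,8}: X {2,3,4,6,7,8}->{2,3,6}; V {2,3,5,7,8}->{2,5}; Z {3,4,8}->{4,8}
Constraint 2 (X + V = Z) on D(X)={2,3,6} D(V)={2,5} D(Z)={4,8}: no change
Constraint 3 (V != Z) on D(V)={2,5} D(Z)={4,8}: no change
Constraint 4 (V != X) on D(V)={2,5} D(X)={2,3,6}: no change
So after all 4 constraints: D(V) = {2,5}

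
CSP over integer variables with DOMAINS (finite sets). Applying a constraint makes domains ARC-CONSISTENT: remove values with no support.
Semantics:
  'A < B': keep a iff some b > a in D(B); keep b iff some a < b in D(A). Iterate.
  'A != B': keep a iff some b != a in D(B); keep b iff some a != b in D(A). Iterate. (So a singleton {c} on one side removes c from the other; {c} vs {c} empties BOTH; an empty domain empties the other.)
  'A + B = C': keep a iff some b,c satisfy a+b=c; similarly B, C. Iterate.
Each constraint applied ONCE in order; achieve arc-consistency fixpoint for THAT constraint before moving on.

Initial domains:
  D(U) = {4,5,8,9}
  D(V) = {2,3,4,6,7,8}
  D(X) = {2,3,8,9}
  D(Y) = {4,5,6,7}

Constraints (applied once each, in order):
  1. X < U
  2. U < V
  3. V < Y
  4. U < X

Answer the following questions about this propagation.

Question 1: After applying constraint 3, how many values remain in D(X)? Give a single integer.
Constraint 1 (X < U) on D(X)={2,3,8,9} D(U)={4,5,8,9}: X {2,3,8,9}->{2,3,8}
Constraint 2 (U < V) on D(U)={4,5,8,9} D(V)={2,3,4,6,7,8}: U {4,5,8,9}->{4,5}; V {2,3,4,6,7,8}->{6,7,8}
Constraint 3 (V < Y) on D(V)={6,7,8} D(Y)={4,5,6,7}: V {6,7,8}->{6}; Y {4,5,6,7}->{7}
So after constraint 3: D(X)={2,3,8}, size = 3

Answer: 3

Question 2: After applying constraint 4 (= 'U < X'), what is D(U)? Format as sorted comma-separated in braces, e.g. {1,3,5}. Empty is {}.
Constraint 1 (X < U) on D(X)={2,3,8,9} D(U)={4,5,8,9}: X {2,3,8,9}->{2,3,8}
Constraint 2 (U < V) on D(U)={4,5,8,9} D(V)={2,3,4,6,7,8}: U {4,5,8,9}->{4,5}; V {2,3,4,6,7,8}->{6,7,8}
Constraint 3 (V < Y) on D(V)={6,7,8} D(Y)={4,5,6,7}: V {6,7,8}->{6}; Y {4,5,6,7}->{7}
Constraint 4 (U < X) on D(U)={4,5} D(X)={2,3,8}: X {2,3,8}->{8}
So after constraint 4: D(U) = {4,5}

Answer: {4,5}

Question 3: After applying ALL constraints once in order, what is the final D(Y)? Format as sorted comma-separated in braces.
Constraint 1 (X < U) on D(X)={2,3,8,9} D(U)={4,5,8,9}: X {2,3,8,9}->{2,3,8}
Constraint 2 (U < V) on D(U)={4,5,8,9} D(V)={2,3,4,6,7,8}: U {4,5,8,9}->{4,5}; V {2,3,4,6,7,8}->{6,7,8}
Constraint 3 (V < Y) on D(V)={6,7,8} D(Y)={4,5,6,7}: V {6,7,8}->{6}; Y {4,5,6,7}->{7}
Constraint 4 (U < X) on D(U)={4,5} D(X)={2,3,8}: X {2,3,8}->{8}
So after all 4 constraints: D(Y) = {7}

Answer: {7}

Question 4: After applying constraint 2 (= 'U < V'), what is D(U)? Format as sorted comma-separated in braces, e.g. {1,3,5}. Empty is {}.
Constraint 1 (X < U) on D(X)={2,3,8,9} D(U)={4,5,8,9}: X {2,3,8,9}->{2,3,8}
Constraint 2 (U < V) on D(U)={4,5,8,9} D(V)={2,3,4,6,7,8}: U {4,5,8,9}->{4,5}; V {2,3,4,6,7,8}->{6,7,8}
So after constraint 2: D(U) = {4,5}

Answer: {4,5}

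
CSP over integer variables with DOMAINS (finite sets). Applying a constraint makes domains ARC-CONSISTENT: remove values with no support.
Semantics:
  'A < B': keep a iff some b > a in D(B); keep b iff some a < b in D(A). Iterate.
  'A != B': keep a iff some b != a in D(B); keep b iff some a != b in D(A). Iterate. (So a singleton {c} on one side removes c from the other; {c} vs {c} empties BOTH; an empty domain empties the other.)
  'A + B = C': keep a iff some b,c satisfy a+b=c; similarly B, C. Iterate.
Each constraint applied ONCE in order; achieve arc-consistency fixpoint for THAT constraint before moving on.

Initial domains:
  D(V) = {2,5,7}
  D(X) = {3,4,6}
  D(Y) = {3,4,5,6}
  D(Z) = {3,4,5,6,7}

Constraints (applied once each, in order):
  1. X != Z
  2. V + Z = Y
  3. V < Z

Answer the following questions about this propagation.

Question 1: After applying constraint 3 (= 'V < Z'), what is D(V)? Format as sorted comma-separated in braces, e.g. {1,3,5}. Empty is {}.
Answer: {2}

Derivation:
Constraint 1 (X != Z) on D(X)={3,4,6} D(Z)={3,4,5,6,7}: no change
Constraint 2 (V + Z = Y) on D(V)={2,5,7} D(Z)={3,4,5,6,7} D(Y)={3,4,5,6}: V {2,5,7}->{2}; Z {3,4,5,6,7}->{3,4}; Y {3,4,5,6}->{5,6}
Constraint 3 (V < Z) on D(V)={2} D(Z)={3,4}: no change
So after constraint 3: D(V) = {2}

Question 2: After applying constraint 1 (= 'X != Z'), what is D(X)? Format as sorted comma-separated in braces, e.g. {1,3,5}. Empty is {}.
Constraint 1 (X != Z) on D(X)={3,4,6} D(Z)={3,4,5,6,7}: no change
So after constraint 1: D(X) = {3,4,6}

Answer: {3,4,6}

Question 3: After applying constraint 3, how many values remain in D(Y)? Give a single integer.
Constraint 1 (X != Z) on D(X)={3,4,6} D(Z)={3,4,5,6,7}: no change
Constraint 2 (V + Z = Y) on D(V)={2,5,7} D(Z)={3,4,5,6,7} D(Y)={3,4,5,6}: V {2,5,7}->{2}; Z {3,4,5,6,7}->{3,4}; Y {3,4,5,6}->{5,6}
Constraint 3 (V < Z) on D(V)={2} D(Z)={3,4}: no change
So after constraint 3: D(Y)={5,6}, size = 2

Answer: 2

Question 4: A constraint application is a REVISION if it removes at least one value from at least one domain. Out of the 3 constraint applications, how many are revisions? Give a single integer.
Constraint 1 (X != Z) on D(X)={3,4,6} D(Z)={3,4,5,6,7}: no change => not a revision
Constraint 2 (V + Z = Y) on D(V)={2,5,7} D(Z)={3,4,5,6,7} D(Y)={3,4,5,6}: V {2,5,7}->{2}; Z {3,4,5,6,7}->{3,4}; Y {3,4,5,6}->{5,6} => REVISION
Constraint 3 (V < Z) on D(V)={2} D(Z)={3,4}: no change => not a revision
Total revisions = 1

Answer: 1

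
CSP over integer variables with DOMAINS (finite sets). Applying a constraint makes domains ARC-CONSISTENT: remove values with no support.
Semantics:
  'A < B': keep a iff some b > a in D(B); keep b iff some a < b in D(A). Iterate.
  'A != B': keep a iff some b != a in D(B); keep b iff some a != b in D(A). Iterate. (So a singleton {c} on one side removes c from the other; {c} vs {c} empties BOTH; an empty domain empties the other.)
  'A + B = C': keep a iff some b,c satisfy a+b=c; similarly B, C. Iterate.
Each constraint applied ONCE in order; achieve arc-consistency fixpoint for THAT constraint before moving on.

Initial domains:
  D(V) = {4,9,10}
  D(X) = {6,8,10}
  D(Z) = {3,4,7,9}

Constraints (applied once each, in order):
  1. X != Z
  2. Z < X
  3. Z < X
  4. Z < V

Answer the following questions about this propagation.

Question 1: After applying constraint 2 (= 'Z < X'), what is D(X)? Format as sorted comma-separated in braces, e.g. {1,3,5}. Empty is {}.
Answer: {6,8,10}

Derivation:
Constraint 1 (X != Z) on D(X)={6,8,10} D(Z)={3,4,7,9}: no change
Constraint 2 (Z < X) on D(Z)={3,4,7,9} D(X)={6,8,10}: no change
So after constraint 2: D(X) = {6,8,10}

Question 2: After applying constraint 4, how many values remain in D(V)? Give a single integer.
Constraint 1 (X != Z) on D(X)={6,8,10} D(Z)={3,4,7,9}: no change
Constraint 2 (Z < X) on D(Z)={3,4,7,9} D(X)={6,8,10}: no change
Constraint 3 (Z < X) on D(Z)={3,4,7,9} D(X)={6,8,10}: no change
Constraint 4 (Z < V) on D(Z)={3,4,7,9} D(V)={4,9,10}: no change
So after constraint 4: D(V)={4,9,10}, size = 3

Answer: 3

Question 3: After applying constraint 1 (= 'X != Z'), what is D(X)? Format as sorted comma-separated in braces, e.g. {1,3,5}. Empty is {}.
Constraint 1 (X != Z) on D(X)={6,8,10} D(Z)={3,4,7,9}: no change
So after constraint 1: D(X) = {6,8,10}

Answer: {6,8,10}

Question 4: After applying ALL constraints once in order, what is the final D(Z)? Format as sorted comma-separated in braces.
Constraint 1 (X != Z) on D(X)={6,8,10} D(Z)={3,4,7,9}: no change
Constraint 2 (Z < X) on D(Z)={3,4,7,9} D(X)={6,8,10}: no change
Constraint 3 (Z < X) on D(Z)={3,4,7,9} D(X)={6,8,10}: no change
Constraint 4 (Z < V) on D(Z)={3,4,7,9} D(V)={4,9,10}: no change
So after all 4 constraints: D(Z) = {3,4,7,9}

Answer: {3,4,7,9}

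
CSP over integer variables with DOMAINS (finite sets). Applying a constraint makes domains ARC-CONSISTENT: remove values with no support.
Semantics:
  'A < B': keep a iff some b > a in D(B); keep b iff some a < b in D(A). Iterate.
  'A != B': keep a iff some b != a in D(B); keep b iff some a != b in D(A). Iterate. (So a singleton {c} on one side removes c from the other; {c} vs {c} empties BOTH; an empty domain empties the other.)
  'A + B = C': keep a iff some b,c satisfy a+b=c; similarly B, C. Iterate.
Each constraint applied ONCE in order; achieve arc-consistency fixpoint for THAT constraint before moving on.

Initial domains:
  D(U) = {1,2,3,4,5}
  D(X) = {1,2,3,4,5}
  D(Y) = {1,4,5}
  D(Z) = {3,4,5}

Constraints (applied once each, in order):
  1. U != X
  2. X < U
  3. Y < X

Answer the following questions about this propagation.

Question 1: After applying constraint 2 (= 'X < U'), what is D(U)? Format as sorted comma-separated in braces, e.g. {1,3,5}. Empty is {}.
Answer: {2,3,4,5}

Derivation:
Constraint 1 (U != X) on D(U)={1,2,3,4,5} D(X)={1,2,3,4,5}: no change
Constraint 2 (X < U) on D(X)={1,2,3,4,5} D(U)={1,2,3,4,5}: X {1,2,3,4,5}->{1,2,3,4}; U {1,2,3,4,5}->{2,3,4,5}
So after constraint 2: D(U) = {2,3,4,5}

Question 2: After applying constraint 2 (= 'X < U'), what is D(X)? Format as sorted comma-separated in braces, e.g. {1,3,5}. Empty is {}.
Constraint 1 (U != X) on D(U)={1,2,3,4,5} D(X)={1,2,3,4,5}: no change
Constraint 2 (X < U) on D(X)={1,2,3,4,5} D(U)={1,2,3,4,5}: X {1,2,3,4,5}->{1,2,3,4}; U {1,2,3,4,5}->{2,3,4,5}
So after constraint 2: D(X) = {1,2,3,4}

Answer: {1,2,3,4}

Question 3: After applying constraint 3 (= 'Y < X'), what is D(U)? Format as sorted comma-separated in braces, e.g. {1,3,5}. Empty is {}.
Answer: {2,3,4,5}

Derivation:
Constraint 1 (U != X) on D(U)={1,2,3,4,5} D(X)={1,2,3,4,5}: no change
Constraint 2 (X < U) on D(X)={1,2,3,4,5} D(U)={1,2,3,4,5}: X {1,2,3,4,5}->{1,2,3,4}; U {1,2,3,4,5}->{2,3,4,5}
Constraint 3 (Y < X) on D(Y)={1,4,5} D(X)={1,2,3,4}: Y {1,4,5}->{1}; X {1,2,3,4}->{2,3,4}
So after constraint 3: D(U) = {2,3,4,5}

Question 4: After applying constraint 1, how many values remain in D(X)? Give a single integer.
Answer: 5

Derivation:
Constraint 1 (U != X) on D(U)={1,2,3,4,5} D(X)={1,2,3,4,5}: no change
So after constraint 1: D(X)={1,2,3,4,5}, size = 5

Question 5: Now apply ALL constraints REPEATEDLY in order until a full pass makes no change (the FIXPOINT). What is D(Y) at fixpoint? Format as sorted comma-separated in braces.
Answer: {1}

Derivation:
pass 0 (initial): D(Y)={1,4,5}
pass 1: U {1,2,3,4,5}->{2,3,4,5}; X {1,2,3,4,5}->{2,3,4}; Y {1,4,5}->{1}
pass 2: U {2,3,4,5}->{3,4,5}
pass 3: no change
Fixpoint after 3 passes: D(Y) = {1}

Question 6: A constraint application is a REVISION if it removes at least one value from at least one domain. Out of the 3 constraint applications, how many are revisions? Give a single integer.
Answer: 2

Derivation:
Constraint 1 (U != X) on D(U)={1,2,3,4,5} D(X)={1,2,3,4,5}: no change => not a revision
Constraint 2 (X < U) on D(X)={1,2,3,4,5} D(U)={1,2,3,4,5}: X {1,2,3,4,5}->{1,2,3,4}; U {1,2,3,4,5}->{2,3,4,5} => REVISION
Constraint 3 (Y < X) on D(Y)={1,4,5} D(X)={1,2,3,4}: Y {1,4,5}->{1}; X {1,2,3,4}->{2,3,4} => REVISION
Total revisions = 2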